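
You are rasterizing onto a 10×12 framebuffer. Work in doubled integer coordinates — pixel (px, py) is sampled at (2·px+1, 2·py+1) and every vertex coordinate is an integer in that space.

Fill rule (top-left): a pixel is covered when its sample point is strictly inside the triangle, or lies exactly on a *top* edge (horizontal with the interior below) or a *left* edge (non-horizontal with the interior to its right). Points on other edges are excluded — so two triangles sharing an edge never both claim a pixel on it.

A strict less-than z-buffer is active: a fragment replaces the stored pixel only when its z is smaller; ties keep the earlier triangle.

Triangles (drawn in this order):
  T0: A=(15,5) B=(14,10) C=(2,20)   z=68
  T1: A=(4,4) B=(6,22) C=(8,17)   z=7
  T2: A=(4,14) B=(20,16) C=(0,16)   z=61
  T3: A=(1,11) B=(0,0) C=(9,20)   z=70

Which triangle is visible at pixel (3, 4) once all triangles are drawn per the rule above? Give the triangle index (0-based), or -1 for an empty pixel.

T0:
  2·area = 50
  edge (15, 5)→(14, 10): d=(-1,5) right/bottom  bias=-1
  edge (14, 10)→(2, 20): d=(-12,10) right/bottom  bias=-1
  edge (2, 20)→(15, 5): d=(13,-15) top-left  bias=+0
    (7,2)@(15, 5): e=[0,50,0] → .  [on edge]
    (6,4)@(13, 9): e=[6,22,22] → X
    (7,4)@(15, 9): e=[-4,2,52] → .
    (5,5)@(11, 11): e=[14,18,18] → X
    (6,5)@(13, 11): e=[4,-2,48] → .
    (4,6)@(9, 13): e=[22,14,14] → X
    (5,6)@(11, 13): e=[12,-6,44] → .
    (3,7)@(7, 15): e=[30,10,10] → X
    (4,7)@(9, 15): e=[20,-10,40] → .
    (6,7)@(13, 15): e=[0,-50,100] → .  [on edge]
    (2,8)@(5, 17): e=[38,6,6] → X
    (3,8)@(7, 17): e=[28,-14,36] → .
  covered (6 px):
    . . . . . . . . . .
    . . . . . . . . . .
    . . . . . . . . . .
    . . . . . . . . . .
    . . . . . . X . . .
    . . . . . X . . . .
    . . . . X . . . . .
    . . . X . . . . . .
    . . X . . . . . . .
    . X . . . . . . . .
    . . . . . . . . . .
    . . . . . . . . . .
T1:
  2·area = 46  (B↔C swapped to make it positive)
  edge (4, 4)→(8, 17): d=(4,13) right/bottom  bias=-1
  edge (8, 17)→(6, 22): d=(-2,5) right/bottom  bias=-1
  edge (6, 22)→(4, 4): d=(-2,-18) top-left  bias=+0
    (2,4)@(5, 9): e=[7,31,8] → X
    (3,4)@(7, 9): e=[-19,21,44] → .
    (2,5)@(5, 11): e=[15,27,4] → X
    (3,5)@(7, 11): e=[-11,17,40] → .
    (2,6)@(5, 13): e=[23,23,0] → X  [on edge]
    (3,6)@(7, 13): e=[-3,13,36] → .
    (2,7)@(5, 15): e=[31,19,-4] → .
    (3,7)@(7, 15): e=[5,9,32] → X
    (4,7)@(9, 15): e=[-21,-1,68] → .
    (3,8)@(7, 17): e=[13,5,28] → X
    (4,8)@(9, 17): e=[-13,-5,64] → .
    (3,9)@(7, 19): e=[21,1,24] → X
  covered (6 px):
    . . . . . . . . . .
    . . . . . . . . . .
    . . . . . . . . . .
    . . . . . . . . . .
    . . X . . . . . . .
    . . X . . . . . . .
    . . X . . . . . . .
    . . . X . . . . . .
    . . . X . . . . . .
    . . . X . . . . . .
    . . . . . . . . . .
    . . . . . . . . . .
T2:
  2·area = 40
  edge (4, 14)→(20, 16): d=(16,2) right/bottom  bias=-1
  edge (20, 16)→(0, 16): d=(-20,0) right/bottom  bias=-1
  edge (0, 16)→(4, 14): d=(4,-2) top-left  bias=+0
    (1,7)@(3, 15): e=[18,20,2] → X
    (2,7)@(5, 15): e=[14,20,6] → X
    (3,7)@(7, 15): e=[10,20,10] → X
    (4,7)@(9, 15): e=[6,20,14] → X
    (5,7)@(11, 15): e=[2,20,18] → X
    (6,7)@(13, 15): e=[-2,20,22] → .
    (1,8)@(3, 17): e=[50,-20,10] → .
    (2,8)@(5, 17): e=[46,-20,14] → .
    (3,8)@(7, 17): e=[42,-20,18] → .
    (4,8)@(9, 17): e=[38,-20,22] → .
    (5,8)@(11, 17): e=[34,-20,26] → .
  covered (5 px):
    . . . . . . . . . .
    . . . . . . . . . .
    . . . . . . . . . .
    . . . . . . . . . .
    . . . . . . . . . .
    . . . . . . . . . .
    . . . . . . . . . .
    . X X X X X . . . .
    . . . . . . . . . .
    . . . . . . . . . .
    . . . . . . . . . .
    . . . . . . . . . .
T3:
  2·area = 79
  edge (1, 11)→(0, 0): d=(-1,-11) top-left  bias=+0
  edge (0, 0)→(9, 20): d=(9,20) right/bottom  bias=-1
  edge (9, 20)→(1, 11): d=(-8,-9) top-left  bias=+0
    (0,1)@(1, 3): e=[8,7,64] → X
    (1,1)@(3, 3): e=[30,-33,82] → .
    (0,2)@(1, 5): e=[6,25,48] → X
    (1,2)@(3, 5): e=[28,-15,66] → .
    (0,3)@(1, 7): e=[4,43,32] → X
    (1,3)@(3, 7): e=[26,3,50] → X
    (2,3)@(5, 7): e=[48,-37,68] → .
    (0,4)@(1, 9): e=[2,61,16] → X
    (2,4)@(5, 9): e=[46,-19,52] → .
    (0,5)@(1, 11): e=[0,79,0] → X  [on edge]
    (2,5)@(5, 11): e=[44,-1,36] → .
    (0,6)@(1, 13): e=[-2,97,-16] → .
  covered (12 px):
    . . . . . . . . . .
    X . . . . . . . . .
    X . . . . . . . . .
    X X . . . . . . . .
    X X . . . . . . . .
    X X . . . . . . . .
    . X X . . . . . . .
    . . X . . . . . . .
    . . . X . . . . . .
    . . . . . . . . . .
    . . . . . . . . . .
    . . . . . . . . . .

Z-buffer (winner per pixel, '.' = empty):
  . . . . . . . . . .
  3 . . . . . . . . .
  3 . . . . . . . . .
  3 3 . . . . . . . .
  3 3 1 . . . 0 . . .
  3 3 1 . . 0 . . . .
  . 3 1 . 0 . . . . .
  . 2 2 1 2 2 . . . .
  . . 0 1 . . . . . .
  . 0 . 1 . . . . . .
  . . . . . . . . . .
  . . . . . . . . . .

Answer: -1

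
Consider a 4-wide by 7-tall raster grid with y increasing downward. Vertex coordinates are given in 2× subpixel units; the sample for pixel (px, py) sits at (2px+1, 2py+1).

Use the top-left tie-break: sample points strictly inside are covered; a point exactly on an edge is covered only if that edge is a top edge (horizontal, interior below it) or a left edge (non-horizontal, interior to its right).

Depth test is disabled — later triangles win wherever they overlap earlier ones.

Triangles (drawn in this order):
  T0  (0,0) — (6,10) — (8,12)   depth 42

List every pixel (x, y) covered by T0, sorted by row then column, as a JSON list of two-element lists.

T0:
  2·area = 8  (B↔C swapped to make it positive)
  edge (0, 0)→(8, 12): d=(8,12) right/bottom  bias=-1
  edge (8, 12)→(6, 10): d=(-2,-2) top-left  bias=+0
  edge (6, 10)→(0, 0): d=(-6,-10) top-left  bias=+0
    (0,2)@(1, 5): e=[28,0,-20] → .  [on edge]
    (1,2)@(3, 5): e=[4,4,0] → X  [on edge]
    (2,2)@(5, 5): e=[-20,8,20] → .
    (1,3)@(3, 7): e=[20,0,-12] → .  [on edge]
    (2,4)@(5, 9): e=[12,0,-4] → .  [on edge]
    (3,5)@(7, 11): e=[4,0,4] → X  [on edge]
    (3,6)@(7, 13): e=[20,-4,-8] → .
  covered (2 px):
    . . . .
    . . . .
    . X . .
    . . . .
    . . . .
    . . . X
    . . . .

Final: [[1,2],[3,5]]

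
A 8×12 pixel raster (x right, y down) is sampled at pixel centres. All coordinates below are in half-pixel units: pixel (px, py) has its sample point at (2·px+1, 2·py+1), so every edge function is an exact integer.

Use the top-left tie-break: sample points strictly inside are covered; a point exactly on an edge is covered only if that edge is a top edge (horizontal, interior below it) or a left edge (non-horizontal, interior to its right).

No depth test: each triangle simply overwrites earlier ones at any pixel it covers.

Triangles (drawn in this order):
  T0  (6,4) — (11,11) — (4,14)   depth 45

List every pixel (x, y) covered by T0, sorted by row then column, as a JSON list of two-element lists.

T0:
  2·area = 64
  edge (6, 4)→(11, 11): d=(5,7) right/bottom  bias=-1
  edge (11, 11)→(4, 14): d=(-7,3) right/bottom  bias=-1
  edge (4, 14)→(6, 4): d=(2,-10) top-left  bias=+0
    (3,3)@(7, 7): e=[8,40,16] → █
    (4,3)@(9, 7): e=[-6,34,36] → ·
    (2,4)@(5, 9): e=[32,32,0] → █  [on edge]
    (4,4)@(9, 9): e=[4,20,40] → █
    (5,4)@(11, 9): e=[-10,14,60] → ·
    (2,5)@(5, 11): e=[42,18,4] → █
    (5,5)@(11, 11): e=[0,0,64] → ·  [on edge]
    (2,6)@(5, 13): e=[52,4,8] → █
    (3,6)@(7, 13): e=[38,-2,28] → ·
    (4,6)@(9, 13): e=[24,-8,48] → ·
    (2,7)@(5, 15): e=[62,-10,12] → ·
    (1,9)@(3, 19): e=[96,-32,0] → ·  [on edge]
  covered (8 px):
    · · · · · · · ·
    · · · · · · · ·
    · · · · · · · ·
    · · · █ · · · ·
    · · █ █ █ · · ·
    · · █ █ █ · · ·
    · · █ · · · · ·
    · · · · · · · ·
    · · · · · · · ·
    · · · · · · · ·
    · · · · · · · ·
    · · · · · · · ·

Final: [[3,3],[2,4],[3,4],[4,4],[2,5],[3,5],[4,5],[2,6]]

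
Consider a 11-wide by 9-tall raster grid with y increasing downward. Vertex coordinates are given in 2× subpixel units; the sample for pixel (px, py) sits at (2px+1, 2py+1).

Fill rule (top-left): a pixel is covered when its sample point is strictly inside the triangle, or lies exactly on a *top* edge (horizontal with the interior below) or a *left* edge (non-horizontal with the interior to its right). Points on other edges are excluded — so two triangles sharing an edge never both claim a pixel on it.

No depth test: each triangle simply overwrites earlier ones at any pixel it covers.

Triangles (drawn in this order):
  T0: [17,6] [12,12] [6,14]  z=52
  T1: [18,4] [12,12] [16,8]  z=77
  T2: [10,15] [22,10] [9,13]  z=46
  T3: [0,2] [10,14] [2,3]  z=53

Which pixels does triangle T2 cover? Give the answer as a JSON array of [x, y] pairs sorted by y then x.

T0:
  2·area = 26
  edge (17, 6)→(12, 12): d=(-5,6) right/bottom  bias=-1
  edge (12, 12)→(6, 14): d=(-6,2) right/bottom  bias=-1
  edge (6, 14)→(17, 6): d=(11,-8) top-left  bias=+0
    (6,4)@(13, 9): e=[9,16,1] → #
    (7,4)@(15, 9): e=[-3,12,17] → ·
    (10,4)@(21, 9): e=[-39,0,65] → ·  [on edge]
    (5,5)@(11, 11): e=[11,8,7] → #
    (6,5)@(13, 11): e=[-1,4,23] → ·
    (7,5)@(15, 11): e=[-13,0,39] → ·  [on edge]
    (4,6)@(9, 13): e=[13,0,13] → ·  [on edge]
    (5,6)@(11, 13): e=[1,-4,29] → ·
    (1,7)@(3, 15): e=[39,0,-13] → ·  [on edge]
  covered (2 px):
    · · · · · · · · · · ·
    · · · · · · · · · · ·
    · · · · · · · · · · ·
    · · · · · · · · · · ·
    · · · · · · # · · · ·
    · · · · · # · · · · ·
    · · · · · · · · · · ·
    · · · · · · · · · · ·
    · · · · · · · · · · ·
T1:
  2·area = 8  (B↔C swapped to make it positive)
  edge (18, 4)→(16, 8): d=(-2,4) right/bottom  bias=-1
  edge (16, 8)→(12, 12): d=(-4,4) right/bottom  bias=-1
  edge (12, 12)→(18, 4): d=(6,-8) top-left  bias=+0
    (10,1)@(21, 3): e=[-10,0,18] → ·  [on edge]
    (9,2)@(19, 5): e=[-6,0,14] → ·  [on edge]
    (8,3)@(17, 7): e=[-2,0,10] → ·  [on edge]
    (7,4)@(15, 9): e=[2,0,6] → ·  [on edge]
    (6,5)@(13, 11): e=[6,0,2] → ·  [on edge]
    (5,6)@(11, 13): e=[10,0,-2] → ·  [on edge]
    (4,7)@(9, 15): e=[14,0,-6] → ·  [on edge]
    (3,8)@(7, 17): e=[18,0,-10] → ·  [on edge]
  covered (0 px):
    · · · · · · · · · · ·
    · · · · · · · · · · ·
    · · · · · · · · · · ·
    · · · · · · · · · · ·
    · · · · · · · · · · ·
    · · · · · · · · · · ·
    · · · · · · · · · · ·
    · · · · · · · · · · ·
    · · · · · · · · · · ·
T2:
  2·area = 29  (B↔C swapped to make it positive)
  edge (10, 15)→(9, 13): d=(-1,-2) top-left  bias=+0
  edge (9, 13)→(22, 10): d=(13,-3) top-left  bias=+0
  edge (22, 10)→(10, 15): d=(-12,5) right/bottom  bias=-1
    (1,0)@(3, 1): e=[0,-174,203] → ·  [on edge]
    (2,2)@(5, 5): e=[0,-116,145] → ·  [on edge]
    (3,4)@(7, 9): e=[0,-58,87] → ·  [on edge]
    (9,5)@(19, 11): e=[22,4,3] → #
    (10,5)@(21, 11): e=[26,10,-7] → ·
    (4,6)@(9, 13): e=[0,0,29] → #  [on edge]
    (5,6)@(11, 13): e=[4,6,19] → #
    (6,6)@(13, 13): e=[8,12,9] → #
    (7,6)@(15, 13): e=[12,18,-1] → ·
    (9,6)@(19, 13): e=[20,30,-21] → ·
    (4,7)@(9, 15): e=[-2,26,5] → ·
    (5,7)@(11, 15): e=[2,32,-5] → ·
    (5,8)@(11, 17): e=[0,58,-29] → ·  [on edge]
  covered (4 px):
    · · · · · · · · · · ·
    · · · · · · · · · · ·
    · · · · · · · · · · ·
    · · · · · · · · · · ·
    · · · · · · · · · · ·
    · · · · · · · · · # ·
    · · · · # # # · · · ·
    · · · · · · · · · · ·
    · · · · · · · · · · ·
T3:
  2·area = 14  (B↔C swapped to make it positive)
  edge (0, 2)→(2, 3): d=(2,1) right/bottom  bias=-1
  edge (2, 3)→(10, 14): d=(8,11) right/bottom  bias=-1
  edge (10, 14)→(0, 2): d=(-10,-12) top-left  bias=+0
    (0,1)@(1, 3): e=[1,11,2] → #
    (1,1)@(3, 3): e=[-1,-11,26] → ·
    (0,2)@(1, 5): e=[5,27,-18] → ·
    (1,2)@(3, 5): e=[3,5,6] → #
    (2,2)@(5, 5): e=[1,-17,30] → ·
    (1,3)@(3, 7): e=[7,21,-14] → ·
  covered (2 px):
    · · · · · · · · · · ·
    # · · · · · · · · · ·
    · # · · · · · · · · ·
    · · · · · · · · · · ·
    · · · · · · · · · · ·
    · · · · · · · · · · ·
    · · · · · · · · · · ·
    · · · · · · · · · · ·
    · · · · · · · · · · ·

Answer: [[9,5],[4,6],[5,6],[6,6]]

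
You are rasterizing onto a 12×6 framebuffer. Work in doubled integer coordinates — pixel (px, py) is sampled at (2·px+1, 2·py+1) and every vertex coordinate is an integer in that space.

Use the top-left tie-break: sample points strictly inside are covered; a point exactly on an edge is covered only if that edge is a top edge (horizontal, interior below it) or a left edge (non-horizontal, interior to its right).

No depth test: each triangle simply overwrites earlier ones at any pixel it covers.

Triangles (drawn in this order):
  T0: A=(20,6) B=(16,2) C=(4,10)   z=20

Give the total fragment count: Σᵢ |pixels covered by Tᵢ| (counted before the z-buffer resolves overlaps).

T0:
  2·area = 80  (B↔C swapped to make it positive)
  edge (20, 6)→(4, 10): d=(-16,4) right/bottom  bias=-1
  edge (4, 10)→(16, 2): d=(12,-8) top-left  bias=+0
  edge (16, 2)→(20, 6): d=(4,4) right/bottom  bias=-1
    (7,0)@(15, 1): e=[100,-20,0] → ·  [on edge]
    (7,1)@(15, 3): e=[68,4,8] → █
    (8,1)@(17, 3): e=[60,20,0] → ·  [on edge]
    (6,2)@(13, 5): e=[44,12,24] → █
    (8,2)@(17, 5): e=[28,44,8] → █
    (9,2)@(19, 5): e=[20,60,0] → ·  [on edge]
    (4,3)@(9, 7): e=[28,4,48] → █
    (5,3)@(11, 7): e=[20,20,40] → █
    (8,3)@(17, 7): e=[-4,68,16] → ·
    (10,3)@(21, 7): e=[-20,100,0] → ·  [on edge]
    (3,4)@(7, 9): e=[4,12,64] → █
    (4,4)@(9, 9): e=[-4,28,56] → ·
    (11,4)@(23, 9): e=[-60,140,0] → ·  [on edge]
  covered (9 px):
    · · · · · · · · · · · ·
    · · · · · · · █ · · · ·
    · · · · · · █ █ █ · · ·
    · · · · █ █ █ █ · · · ·
    · · · █ · · · · · · · ·
    · · · · · · · · · · · ·

Final: 9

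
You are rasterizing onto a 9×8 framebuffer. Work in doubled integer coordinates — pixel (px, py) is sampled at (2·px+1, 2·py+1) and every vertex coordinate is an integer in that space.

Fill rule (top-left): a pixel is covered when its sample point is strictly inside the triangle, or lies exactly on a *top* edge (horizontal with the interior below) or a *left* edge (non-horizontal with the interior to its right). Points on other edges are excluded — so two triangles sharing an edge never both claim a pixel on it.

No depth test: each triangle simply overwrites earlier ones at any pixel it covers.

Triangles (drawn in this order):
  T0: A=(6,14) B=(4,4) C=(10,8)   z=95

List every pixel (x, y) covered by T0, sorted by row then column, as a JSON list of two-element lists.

T0:
  2·area = 52
  edge (6, 14)→(4, 4): d=(-2,-10) top-left  bias=+0
  edge (4, 4)→(10, 8): d=(6,4) right/bottom  bias=-1
  edge (10, 8)→(6, 14): d=(-4,6) right/bottom  bias=-1
    (2,2)@(5, 5): e=[8,2,42] → #
    (3,2)@(7, 5): e=[28,-6,30] → ·
    (2,3)@(5, 7): e=[4,14,34] → #
    (3,3)@(7, 7): e=[24,6,22] → #
    (4,3)@(9, 7): e=[44,-2,10] → ·
    (2,4)@(5, 9): e=[0,26,26] → #  [on edge]
    (4,4)@(9, 9): e=[40,10,2] → #
    (5,4)@(11, 9): e=[60,2,-10] → ·
    (2,5)@(5, 11): e=[-4,38,18] → ·
    (3,5)@(7, 11): e=[16,30,6] → #
    (4,5)@(9, 11): e=[36,22,-6] → ·
    (3,6)@(7, 13): e=[12,42,-2] → ·
  covered (7 px):
    · · · · · · · · ·
    · · · · · · · · ·
    · · # · · · · · ·
    · · # # · · · · ·
    · · # # # · · · ·
    · · · # · · · · ·
    · · · · · · · · ·
    · · · · · · · · ·

Final: [[2,2],[2,3],[3,3],[2,4],[3,4],[4,4],[3,5]]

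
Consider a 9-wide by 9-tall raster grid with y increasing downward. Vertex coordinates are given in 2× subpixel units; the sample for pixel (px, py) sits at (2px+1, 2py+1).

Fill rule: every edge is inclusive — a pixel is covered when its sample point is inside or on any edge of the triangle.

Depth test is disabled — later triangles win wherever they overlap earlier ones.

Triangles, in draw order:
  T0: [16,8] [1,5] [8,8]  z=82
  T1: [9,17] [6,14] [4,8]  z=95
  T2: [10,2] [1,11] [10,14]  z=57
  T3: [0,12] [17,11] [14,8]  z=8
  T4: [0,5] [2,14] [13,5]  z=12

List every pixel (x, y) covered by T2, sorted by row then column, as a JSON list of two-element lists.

T0:
  2·area = 24  (B↔C swapped to make it positive)
  edge (16, 8)→(8, 8): d=(-8,0) inclusive
  edge (8, 8)→(1, 5): d=(-7,-3) inclusive
  edge (1, 5)→(16, 8): d=(15,3) inclusive
    (0,2)@(1, 5): e=[24,0,0] → X  [on edge]
    (1,2)@(3, 5): e=[24,6,-6] → .
    (0,3)@(1, 7): e=[8,-14,30] → .
    (3,3)@(7, 7): e=[8,4,12] → X
    (4,3)@(9, 7): e=[8,10,6] → X
    (5,3)@(11, 7): e=[8,16,0] → X  [on edge]
    (6,3)@(13, 7): e=[8,22,-6] → .
    (3,4)@(7, 9): e=[-8,-10,42] → .
    (4,4)@(9, 9): e=[-8,-4,36] → .
    (5,4)@(11, 9): e=[-8,2,30] → .
    (7,5)@(15, 11): e=[-24,0,48] → .  [on edge]
  covered (4 px):
    . . . . . . . . .
    . . . . . . . . .
    X . . . . . . . .
    . . . X X X . . .
    . . . . . . . . .
    . . . . . . . . .
    . . . . . . . . .
    . . . . . . . . .
    . . . . . . . . .
T1:
  2·area = 12
  edge (9, 17)→(6, 14): d=(-3,-3) inclusive
  edge (6, 14)→(4, 8): d=(-2,-6) inclusive
  edge (4, 8)→(9, 17): d=(5,9) inclusive
    (1,2)@(3, 5): e=[18,0,-6] → .  [on edge]
    (0,4)@(1, 9): e=[0,-20,32] → .  [on edge]
    (1,5)@(3, 11): e=[0,-12,24] → .  [on edge]
    (2,5)@(5, 11): e=[6,0,6] → X  [on edge]
    (3,5)@(7, 11): e=[12,12,-12] → .
    (2,6)@(5, 13): e=[0,-4,16] → .  [on edge]
    (3,7)@(7, 15): e=[0,4,8] → X  [on edge]
    (4,7)@(9, 15): e=[6,16,-10] → .
    (3,8)@(7, 17): e=[-6,0,18] → .  [on edge]
    (4,8)@(9, 17): e=[0,12,0] → X  [on edge]
    (5,8)@(11, 17): e=[6,24,-18] → .
  covered (3 px):
    . . . . . . . . .
    . . . . . . . . .
    . . . . . . . . .
    . . . . . . . . .
    . . . . . . . . .
    . . X . . . . . .
    . . . . . . . . .
    . . . X . . . . .
    . . . . X . . . .
T2:
  2·area = 108  (B↔C swapped to make it positive)
  edge (10, 2)→(10, 14): d=(0,12) inclusive
  edge (10, 14)→(1, 11): d=(-9,-3) inclusive
  edge (1, 11)→(10, 2): d=(9,-9) inclusive
    (5,0)@(11, 1): e=[-12,120,0] → .  [on edge]
    (4,1)@(9, 3): e=[12,96,0] → X  [on edge]
    (5,1)@(11, 3): e=[-12,102,18] → .
    (3,2)@(7, 5): e=[36,72,0] → X  [on edge]
    (5,2)@(11, 5): e=[-12,84,36] → .
    (2,3)@(5, 7): e=[60,48,0] → X  [on edge]
    (5,3)@(11, 7): e=[-12,66,54] → .
    (1,4)@(3, 9): e=[84,24,0] → X  [on edge]
    (5,4)@(11, 9): e=[-12,48,72] → .
    (0,5)@(1, 11): e=[108,0,0] → X  [on edge]
    (5,5)@(11, 11): e=[-12,30,90] → .
    (0,6)@(1, 13): e=[108,-18,18] → .
    (3,6)@(7, 13): e=[36,0,72] → X  [on edge]
    (6,7)@(13, 15): e=[-36,0,144] → .  [on edge]
  covered (17 px):
    . . . . . . . . .
    . . . . X . . . .
    . . . X X . . . .
    . . X X X . . . .
    . X X X X . . . .
    X X X X X . . . .
    . . . X X . . . .
    . . . . . . . . .
    . . . . . . . . .
T3:
  2·area = 54  (B↔C swapped to make it positive)
  edge (0, 12)→(14, 8): d=(14,-4) inclusive
  edge (14, 8)→(17, 11): d=(3,3) inclusive
  edge (17, 11)→(0, 12): d=(-17,1) inclusive
    (3,0)@(7, 1): e=[-126,0,180] → .  [on edge]
    (4,1)@(9, 3): e=[-90,0,144] → .  [on edge]
    (5,2)@(11, 5): e=[-54,0,108] → .  [on edge]
    (6,3)@(13, 7): e=[-18,0,72] → .  [on edge]
    (5,4)@(11, 9): e=[2,12,40] → X
    (6,4)@(13, 9): e=[10,6,38] → X
    (7,4)@(15, 9): e=[18,0,36] → X  [on edge]
    (8,4)@(17, 9): e=[26,-6,34] → .
    (2,5)@(5, 11): e=[6,36,12] → X
    (3,5)@(7, 11): e=[14,30,10] → X
    (4,5)@(9, 11): e=[22,24,8] → X
    (8,5)@(17, 11): e=[54,0,0] → X  [on edge]
  covered (10 px):
    . . . . . . . . .
    . . . . . . . . .
    . . . . . . . . .
    . . . . . . . . .
    . . . . . X X X .
    . . X X X X X X X
    . . . . . . . . .
    . . . . . . . . .
    . . . . . . . . .
T4:
  2·area = 117  (B↔C swapped to make it positive)
  edge (0, 5)→(13, 5): d=(13,0) inclusive
  edge (13, 5)→(2, 14): d=(-11,9) inclusive
  edge (2, 14)→(0, 5): d=(-2,-9) inclusive
    (0,2)@(1, 5): e=[0,108,9] → X  [on edge]
    (1,2)@(3, 5): e=[0,90,27] → X  [on edge]
    (2,2)@(5, 5): e=[0,72,45] → X  [on edge]
    (3,2)@(7, 5): e=[0,54,63] → X  [on edge]
    (4,2)@(9, 5): e=[0,36,81] → X  [on edge]
    (5,2)@(11, 5): e=[0,18,99] → X  [on edge]
    (6,2)@(13, 5): e=[0,0,117] → X  [on edge]
    (7,2)@(15, 5): e=[0,-18,135] → .  [on edge]
    (8,2)@(17, 5): e=[0,-36,153] → .  [on edge]
    (0,3)@(1, 7): e=[26,86,5] → X
    (5,3)@(11, 7): e=[26,-4,95] → .
    (6,3)@(13, 7): e=[26,-22,113] → .
  covered (19 px):
    . . . . . . . . .
    . . . . . . . . .
    X X X X X X X . .
    X X X X X . . . .
    X X X X . . . . .
    . X X . . . . . .
    . X . . . . . . .
    . . . . . . . . .
    . . . . . . . . .

Final: [[4,1],[3,2],[4,2],[2,3],[3,3],[4,3],[1,4],[2,4],[3,4],[4,4],[0,5],[1,5],[2,5],[3,5],[4,5],[3,6],[4,6]]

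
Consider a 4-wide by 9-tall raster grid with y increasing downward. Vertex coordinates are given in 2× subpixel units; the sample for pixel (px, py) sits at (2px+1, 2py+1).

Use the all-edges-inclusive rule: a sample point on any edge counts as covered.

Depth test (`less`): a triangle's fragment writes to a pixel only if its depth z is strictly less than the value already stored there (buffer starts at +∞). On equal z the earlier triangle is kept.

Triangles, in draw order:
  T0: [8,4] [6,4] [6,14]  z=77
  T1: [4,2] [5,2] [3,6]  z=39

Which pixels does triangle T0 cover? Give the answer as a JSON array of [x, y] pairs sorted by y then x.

T0:
  2·area = 20  (B↔C swapped to make it positive)
  edge (8, 4)→(6, 14): d=(-2,10) inclusive
  edge (6, 14)→(6, 4): d=(0,-10) inclusive
  edge (6, 4)→(8, 4): d=(2,0) inclusive
    (3,2)@(7, 5): e=[8,10,2] → X
    (3,3)@(7, 7): e=[4,10,6] → X
    (3,4)@(7, 9): e=[0,10,10] → X  [on edge]
    (3,5)@(7, 11): e=[-4,10,14] → .
  covered (3 px):
    . . . .
    . . . .
    . . . X
    . . . X
    . . . X
    . . . .
    . . . .
    . . . .
    . . . .
T1:
  2·area = 4
  edge (4, 2)→(5, 2): d=(1,0) inclusive
  edge (5, 2)→(3, 6): d=(-2,4) inclusive
  edge (3, 6)→(4, 2): d=(1,-4) inclusive
  covered (0 px):
    . . . .
    . . . .
    . . . .
    . . . .
    . . . .
    . . . .
    . . . .
    . . . .
    . . . .

Final: [[3,2],[3,3],[3,4]]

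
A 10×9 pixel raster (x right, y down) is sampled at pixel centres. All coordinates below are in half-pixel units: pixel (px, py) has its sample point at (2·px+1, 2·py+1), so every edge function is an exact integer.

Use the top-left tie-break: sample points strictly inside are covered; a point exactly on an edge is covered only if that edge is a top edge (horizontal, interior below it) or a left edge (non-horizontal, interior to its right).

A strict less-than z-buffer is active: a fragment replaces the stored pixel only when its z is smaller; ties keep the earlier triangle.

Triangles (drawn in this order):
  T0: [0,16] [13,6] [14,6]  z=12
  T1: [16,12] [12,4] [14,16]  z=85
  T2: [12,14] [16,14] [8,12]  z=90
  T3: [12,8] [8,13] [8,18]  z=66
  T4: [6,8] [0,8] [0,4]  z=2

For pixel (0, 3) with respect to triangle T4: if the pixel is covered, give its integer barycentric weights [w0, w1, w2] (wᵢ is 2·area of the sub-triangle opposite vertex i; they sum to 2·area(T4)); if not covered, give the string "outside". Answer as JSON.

T0:
  2·area = 10
  edge (0, 16)→(13, 6): d=(13,-10) top-left  bias=+0
  edge (13, 6)→(14, 6): d=(1,0) top-left  bias=+0
  edge (14, 6)→(0, 16): d=(-14,10) right/bottom  bias=-1
    (3,5)@(7, 11): e=[5,5,0] → ·  [on edge]
  covered (0 px):
    · · · · · · · · · ·
    · · · · · · · · · ·
    · · · · · · · · · ·
    · · · · · · · · · ·
    · · · · · · · · · ·
    · · · · · · · · · ·
    · · · · · · · · · ·
    · · · · · · · · · ·
    · · · · · · · · · ·
T1:
  2·area = 32  (B↔C swapped to make it positive)
  edge (16, 12)→(14, 16): d=(-2,4) right/bottom  bias=-1
  edge (14, 16)→(12, 4): d=(-2,-12) top-left  bias=+0
  edge (12, 4)→(16, 12): d=(4,8) right/bottom  bias=-1
    (6,3)@(13, 7): e=[22,6,4] → █
    (7,3)@(15, 7): e=[14,30,-12] → ·
    (6,4)@(13, 9): e=[18,2,12] → █
    (7,4)@(15, 9): e=[10,26,-4] → ·
    (6,5)@(13, 11): e=[14,-2,20] → ·
    (7,5)@(15, 11): e=[6,22,4] → █
    (8,5)@(17, 11): e=[-2,46,-12] → ·
    (7,6)@(15, 13): e=[2,18,12] → █
    (8,6)@(17, 13): e=[-6,42,-4] → ·
    (7,7)@(15, 15): e=[-2,14,20] → ·
  covered (4 px):
    · · · · · · · · · ·
    · · · · · · · · · ·
    · · · · · · · · · ·
    · · · · · · █ · · ·
    · · · · · · █ · · ·
    · · · · · · · █ · ·
    · · · · · · · █ · ·
    · · · · · · · · · ·
    · · · · · · · · · ·
T2:
  2·area = 8  (B↔C swapped to make it positive)
  edge (12, 14)→(8, 12): d=(-4,-2) top-left  bias=+0
  edge (8, 12)→(16, 14): d=(8,2) right/bottom  bias=-1
  edge (16, 14)→(12, 14): d=(-4,0) right/bottom  bias=-1
    (5,6)@(11, 13): e=[2,2,4] → █
    (6,6)@(13, 13): e=[6,-2,4] → ·
    (5,7)@(11, 15): e=[-6,18,-4] → ·
  covered (1 px):
    · · · · · · · · · ·
    · · · · · · · · · ·
    · · · · · · · · · ·
    · · · · · · · · · ·
    · · · · · · · · · ·
    · · · · · · · · · ·
    · · · · · █ · · · ·
    · · · · · · · · · ·
    · · · · · · · · · ·
T3:
  2·area = 20  (B↔C swapped to make it positive)
  edge (12, 8)→(8, 18): d=(-4,10) right/bottom  bias=-1
  edge (8, 18)→(8, 13): d=(0,-5) top-left  bias=+0
  edge (8, 13)→(12, 8): d=(4,-5) top-left  bias=+0
    (4,6)@(9, 13): e=[10,5,5] → █
    (5,6)@(11, 13): e=[-10,15,15] → ·
    (4,7)@(9, 15): e=[2,5,13] → █
    (5,7)@(11, 15): e=[-18,15,23] → ·
    (4,8)@(9, 17): e=[-6,5,21] → ·
  covered (2 px):
    · · · · · · · · · ·
    · · · · · · · · · ·
    · · · · · · · · · ·
    · · · · · · · · · ·
    · · · · · · · · · ·
    · · · · · · · · · ·
    · · · · █ · · · · ·
    · · · · █ · · · · ·
    · · · · · · · · · ·
T4:
  2·area = 24
  edge (6, 8)→(0, 8): d=(-6,0) right/bottom  bias=-1
  edge (0, 8)→(0, 4): d=(0,-4) top-left  bias=+0
  edge (0, 4)→(6, 8): d=(6,4) right/bottom  bias=-1
    (0,2)@(1, 5): e=[18,4,2] → █
    (1,2)@(3, 5): e=[18,12,-6] → ·
    (0,3)@(1, 7): e=[6,4,14] → █
    (1,3)@(3, 7): e=[6,12,6] → █
    (2,3)@(5, 7): e=[6,20,-2] → ·
    (0,4)@(1, 9): e=[-6,4,26] → ·
    (1,4)@(3, 9): e=[-6,12,18] → ·
  covered (3 px):
    · · · · · · · · · ·
    · · · · · · · · · ·
    █ · · · · · · · · ·
    █ █ · · · · · · · ·
    · · · · · · · · · ·
    · · · · · · · · · ·
    · · · · · · · · · ·
    · · · · · · · · · ·
    · · · · · · · · · ·

Result: [4,14,6]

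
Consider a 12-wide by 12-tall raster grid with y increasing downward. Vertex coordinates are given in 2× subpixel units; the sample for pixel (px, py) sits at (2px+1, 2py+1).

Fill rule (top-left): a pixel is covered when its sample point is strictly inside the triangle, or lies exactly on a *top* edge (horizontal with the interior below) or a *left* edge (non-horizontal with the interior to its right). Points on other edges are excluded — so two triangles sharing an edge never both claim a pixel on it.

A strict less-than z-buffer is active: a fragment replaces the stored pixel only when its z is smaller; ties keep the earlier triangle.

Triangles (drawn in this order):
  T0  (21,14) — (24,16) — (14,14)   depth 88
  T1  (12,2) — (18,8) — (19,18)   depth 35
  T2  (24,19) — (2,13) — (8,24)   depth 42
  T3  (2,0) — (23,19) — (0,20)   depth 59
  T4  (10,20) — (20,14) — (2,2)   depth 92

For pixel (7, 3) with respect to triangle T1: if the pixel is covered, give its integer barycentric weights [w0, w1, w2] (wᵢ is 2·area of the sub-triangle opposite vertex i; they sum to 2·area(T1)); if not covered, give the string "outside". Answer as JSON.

T0:
  2·area = 14
  edge (21, 14)→(24, 16): d=(3,2) right/bottom  bias=-1
  edge (24, 16)→(14, 14): d=(-10,-2) top-left  bias=+0
  edge (14, 14)→(21, 14): d=(7,0) top-left  bias=+0
    (4,6)@(9, 13): e=[21,0,-7] → .  [on edge]
    (9,7)@(19, 15): e=[7,0,7] → X  [on edge]
    (10,7)@(21, 15): e=[3,4,7] → X
    (11,7)@(23, 15): e=[-1,8,7] → .
    (9,8)@(19, 17): e=[13,-20,21] → .
    (10,8)@(21, 17): e=[9,-16,21] → .
  covered (2 px):
    . . . . . . . . . . . .
    . . . . . . . . . . . .
    . . . . . . . . . . . .
    . . . . . . . . . . . .
    . . . . . . . . . . . .
    . . . . . . . . . . . .
    . . . . . . . . . . . .
    . . . . . . . . . X X .
    . . . . . . . . . . . .
    . . . . . . . . . . . .
    . . . . . . . . . . . .
    . . . . . . . . . . . .
T1:
  2·area = 54
  edge (12, 2)→(18, 8): d=(6,6) right/bottom  bias=-1
  edge (18, 8)→(19, 18): d=(1,10) right/bottom  bias=-1
  edge (19, 18)→(12, 2): d=(-7,-16) top-left  bias=+0
    (5,0)@(11, 1): e=[0,63,-9] → .  [on edge]
    (6,1)@(13, 3): e=[0,45,9] → .  [on edge]
    (7,2)@(15, 5): e=[0,27,27] → .  [on edge]
    (7,3)@(15, 7): e=[12,29,13] → X
    (8,3)@(17, 7): e=[0,9,45] → .  [on edge]
    (7,4)@(15, 9): e=[24,31,-1] → .
    (8,4)@(17, 9): e=[12,11,31] → X
    (9,4)@(19, 9): e=[0,-9,63] → .  [on edge]
    (8,5)@(17, 11): e=[24,13,17] → X
    (9,5)@(19, 11): e=[12,-7,49] → .
    (10,5)@(21, 11): e=[0,-27,81] → .  [on edge]
    (8,6)@(17, 13): e=[36,15,3] → X
    (11,6)@(23, 13): e=[0,-45,99] → .  [on edge]
  covered (4 px):
    . . . . . . . . . . . .
    . . . . . . . . . . . .
    . . . . . . . . . . . .
    . . . . . . . X . . . .
    . . . . . . . . X . . .
    . . . . . . . . X . . .
    . . . . . . . . X . . .
    . . . . . . . . . . . .
    . . . . . . . . . . . .
    . . . . . . . . . . . .
    . . . . . . . . . . . .
    . . . . . . . . . . . .
T2:
  2·area = 206  (B↔C swapped to make it positive)
  edge (24, 19)→(8, 24): d=(-16,5) right/bottom  bias=-1
  edge (8, 24)→(2, 13): d=(-6,-11) top-left  bias=+0
  edge (2, 13)→(24, 19): d=(22,6) right/bottom  bias=-1
    (2,7)@(5, 15): e=[159,21,26] → X
    (3,7)@(7, 15): e=[149,43,14] → X
    (4,7)@(9, 15): e=[139,65,2] → X
    (5,7)@(11, 15): e=[129,87,-10] → .
    (2,8)@(5, 17): e=[127,9,70] → X
    (5,8)@(11, 17): e=[97,75,34] → X
    (6,8)@(13, 17): e=[87,97,22] → X
    (7,8)@(15, 17): e=[77,119,10] → X
    (8,8)@(17, 17): e=[67,141,-2] → .
    (2,9)@(5, 19): e=[95,-3,114] → .
    (3,9)@(7, 19): e=[85,19,102] → X
    (8,9)@(17, 19): e=[35,129,42] → X
  covered (26 px):
    . . . . . . . . . . . .
    . . . . . . . . . . . .
    . . . . . . . . . . . .
    . . . . . . . . . . . .
    . . . . . . . . . . . .
    . . . . . . . . . . . .
    . . . . . . . . . . . .
    . . X X X . . . . . . .
    . . X X X X X X . . . .
    . . . X X X X X X X X X
    . . . X X X X X X . . .
    . . . . X X . . . . . .
T3:
  2·area = 458
  edge (2, 0)→(23, 19): d=(21,19) right/bottom  bias=-1
  edge (23, 19)→(0, 20): d=(-23,1) right/bottom  bias=-1
  edge (0, 20)→(2, 0): d=(2,-20) top-left  bias=+0
    (1,0)@(3, 1): e=[2,434,22] → X
    (2,0)@(5, 1): e=[-36,432,62] → .
    (1,1)@(3, 3): e=[44,388,26] → X
    (2,1)@(5, 3): e=[6,386,66] → X
    (3,1)@(7, 3): e=[-32,384,106] → .
    (1,2)@(3, 5): e=[86,342,30] → X
    (3,2)@(7, 5): e=[10,338,110] → X
    (4,2)@(9, 5): e=[-28,336,150] → .
    (1,3)@(3, 7): e=[128,296,34] → X
    (4,3)@(9, 7): e=[14,290,154] → X
    (5,3)@(11, 7): e=[-24,288,194] → .
    (1,4)@(3, 9): e=[170,250,38] → X
    (11,9)@(23, 19): e=[0,0,458] → .  [on edge]
  covered (60 px):
    . X . . . . . . . . . .
    . X X . . . . . . . . .
    . X X X . . . . . . . .
    . X X X X . . . . . . .
    . X X X X X . . . . . .
    X X X X X X X . . . . .
    X X X X X X X X . . . .
    X X X X X X X X X . . .
    X X X X X X X X X X . .
    X X X X X X X X X X X .
    . . . . . . . . . . . .
    . . . . . . . . . . . .
T4:
  2·area = 228  (B↔C swapped to make it positive)
  edge (10, 20)→(2, 2): d=(-8,-18) top-left  bias=+0
  edge (2, 2)→(20, 14): d=(18,12) right/bottom  bias=-1
  edge (20, 14)→(10, 20): d=(-10,6) right/bottom  bias=-1
    (1,1)@(3, 3): e=[10,6,212] → X
    (2,1)@(5, 3): e=[46,-18,200] → .
    (1,2)@(3, 5): e=[-6,42,192] → .
    (2,2)@(5, 5): e=[30,18,180] → X
    (3,2)@(7, 5): e=[66,-6,168] → .
    (2,3)@(5, 7): e=[14,54,160] → X
    (3,3)@(7, 7): e=[50,30,148] → X
    (4,3)@(9, 7): e=[86,6,136] → X
    (5,3)@(11, 7): e=[122,-18,124] → .
    (2,4)@(5, 9): e=[-2,90,140] → .
    (3,4)@(7, 9): e=[34,66,128] → X
    (5,4)@(11, 9): e=[106,18,104] → X
    (7,8)@(15, 17): e=[114,114,0] → .  [on edge]
    (2,11)@(5, 23): e=[-114,342,0] → .  [on edge]
  covered (28 px):
    . . . . . . . . . . . .
    . X . . . . . . . . . .
    . . X . . . . . . . . .
    . . X X X . . . . . . .
    . . . X X X . . . . . .
    . . . X X X X X . . . .
    . . . X X X X X X . . .
    . . . . X X X X X . . .
    . . . . X X X . . . . .
    . . . . . X . . . . . .
    . . . . . . . . . . . .
    . . . . . . . . . . . .

Final: [29,13,12]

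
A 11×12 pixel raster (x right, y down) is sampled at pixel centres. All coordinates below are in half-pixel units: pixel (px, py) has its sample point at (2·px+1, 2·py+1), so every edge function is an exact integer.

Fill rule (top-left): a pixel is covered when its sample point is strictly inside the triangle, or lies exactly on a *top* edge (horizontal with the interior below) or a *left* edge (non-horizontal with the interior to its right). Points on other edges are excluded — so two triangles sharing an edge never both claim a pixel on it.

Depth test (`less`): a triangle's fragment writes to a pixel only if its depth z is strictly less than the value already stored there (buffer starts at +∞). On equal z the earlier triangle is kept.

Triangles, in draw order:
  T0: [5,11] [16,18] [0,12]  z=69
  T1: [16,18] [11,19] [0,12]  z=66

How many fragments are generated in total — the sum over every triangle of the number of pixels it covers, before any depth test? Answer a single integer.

T0:
  2·area = 46
  edge (5, 11)→(16, 18): d=(11,7) right/bottom  bias=-1
  edge (16, 18)→(0, 12): d=(-16,-6) top-left  bias=+0
  edge (0, 12)→(5, 11): d=(5,-1) top-left  bias=+0
    (7,4)@(15, 9): e=[-92,138,0] → ·  [on edge]
    (2,5)@(5, 11): e=[0,46,0] → ·  [on edge]
    (1,6)@(3, 13): e=[36,2,8] → █
    (2,6)@(5, 13): e=[22,14,10] → █
    (3,6)@(7, 13): e=[8,26,12] → █
    (4,6)@(9, 13): e=[-6,38,14] → ·
    (1,7)@(3, 15): e=[58,-30,18] → ·
    (2,7)@(5, 15): e=[44,-18,20] → ·
    (3,7)@(7, 15): e=[30,-6,22] → ·
    (4,7)@(9, 15): e=[16,6,24] → █
    (5,7)@(11, 15): e=[2,18,26] → █
    (6,7)@(13, 15): e=[-12,30,28] → ·
  covered (5 px):
    · · · · · · · · · · ·
    · · · · · · · · · · ·
    · · · · · · · · · · ·
    · · · · · · · · · · ·
    · · · · · · · · · · ·
    · · · · · · · · · · ·
    · █ █ █ · · · · · · ·
    · · · · █ █ · · · · ·
    · · · · · · · · · · ·
    · · · · · · · · · · ·
    · · · · · · · · · · ·
    · · · · · · · · · · ·
T1:
  2·area = 46
  edge (16, 18)→(11, 19): d=(-5,1) right/bottom  bias=-1
  edge (11, 19)→(0, 12): d=(-11,-7) top-left  bias=+0
  edge (0, 12)→(16, 18): d=(16,6) right/bottom  bias=-1
    (2,7)@(5, 15): e=[26,2,18] → █
    (3,7)@(7, 15): e=[24,16,6] → █
    (4,7)@(9, 15): e=[22,30,-6] → ·
    (2,8)@(5, 17): e=[16,-20,50] → ·
    (3,8)@(7, 17): e=[14,-6,38] → ·
    (4,8)@(9, 17): e=[12,8,26] → █
    (5,8)@(11, 17): e=[10,22,14] → █
    (6,8)@(13, 17): e=[8,36,2] → █
    (7,8)@(15, 17): e=[6,50,-10] → ·
    (10,8)@(21, 17): e=[0,92,-46] → ·  [on edge]
    (4,9)@(9, 19): e=[2,-14,58] → ·
    (5,9)@(11, 19): e=[0,0,46] → ·  [on edge]
    (0,10)@(1, 21): e=[0,-92,138] → ·  [on edge]
  covered (5 px):
    · · · · · · · · · · ·
    · · · · · · · · · · ·
    · · · · · · · · · · ·
    · · · · · · · · · · ·
    · · · · · · · · · · ·
    · · · · · · · · · · ·
    · · · · · · · · · · ·
    · · █ █ · · · · · · ·
    · · · · █ █ █ · · · ·
    · · · · · · · · · · ·
    · · · · · · · · · · ·
    · · · · · · · · · · ·

Result: 10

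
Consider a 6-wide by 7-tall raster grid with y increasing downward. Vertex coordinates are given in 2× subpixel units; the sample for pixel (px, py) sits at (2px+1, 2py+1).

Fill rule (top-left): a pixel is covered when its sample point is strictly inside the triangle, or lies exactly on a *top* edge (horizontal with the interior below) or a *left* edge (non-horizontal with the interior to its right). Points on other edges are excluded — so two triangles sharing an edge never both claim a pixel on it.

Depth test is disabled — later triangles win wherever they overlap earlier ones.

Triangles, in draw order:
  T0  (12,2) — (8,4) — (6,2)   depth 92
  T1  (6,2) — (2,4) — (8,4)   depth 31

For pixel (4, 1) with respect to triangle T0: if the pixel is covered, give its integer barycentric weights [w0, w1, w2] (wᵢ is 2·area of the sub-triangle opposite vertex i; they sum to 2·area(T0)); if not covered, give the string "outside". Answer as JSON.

T0:
  2·area = 12
  edge (12, 2)→(8, 4): d=(-4,2) right/bottom  bias=-1
  edge (8, 4)→(6, 2): d=(-2,-2) top-left  bias=+0
  edge (6, 2)→(12, 2): d=(6,0) top-left  bias=+0
    (2,0)@(5, 1): e=[18,0,-6] → ·  [on edge]
    (3,1)@(7, 3): e=[6,0,6] → █  [on edge]
    (4,1)@(9, 3): e=[2,4,6] → █
    (5,1)@(11, 3): e=[-2,8,6] → ·
    (3,2)@(7, 5): e=[-2,-4,18] → ·
    (4,2)@(9, 5): e=[-6,0,18] → ·  [on edge]
    (5,3)@(11, 7): e=[-18,0,30] → ·  [on edge]
  covered (2 px):
    · · · · · ·
    · · · █ █ ·
    · · · · · ·
    · · · · · ·
    · · · · · ·
    · · · · · ·
    · · · · · ·
T1:
  2·area = 12  (B↔C swapped to make it positive)
  edge (6, 2)→(8, 4): d=(2,2) right/bottom  bias=-1
  edge (8, 4)→(2, 4): d=(-6,0) right/bottom  bias=-1
  edge (2, 4)→(6, 2): d=(4,-2) top-left  bias=+0
    (2,0)@(5, 1): e=[0,18,-6] → ·  [on edge]
    (2,1)@(5, 3): e=[4,6,2] → █
    (3,1)@(7, 3): e=[0,6,6] → ·  [on edge]
    (2,2)@(5, 5): e=[8,-6,10] → ·
    (4,2)@(9, 5): e=[0,-6,18] → ·  [on edge]
    (5,3)@(11, 7): e=[0,-18,30] → ·  [on edge]
  covered (1 px):
    · · · · · ·
    · · █ · · ·
    · · · · · ·
    · · · · · ·
    · · · · · ·
    · · · · · ·
    · · · · · ·

Result: [4,6,2]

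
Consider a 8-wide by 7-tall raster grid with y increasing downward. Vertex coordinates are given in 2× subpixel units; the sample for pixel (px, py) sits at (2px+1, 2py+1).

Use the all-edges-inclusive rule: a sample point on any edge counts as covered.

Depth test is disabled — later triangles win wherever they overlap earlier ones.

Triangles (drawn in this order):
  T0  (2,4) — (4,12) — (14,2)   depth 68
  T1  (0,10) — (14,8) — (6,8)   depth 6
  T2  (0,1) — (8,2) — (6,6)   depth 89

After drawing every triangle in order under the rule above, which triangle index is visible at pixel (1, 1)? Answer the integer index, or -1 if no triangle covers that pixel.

T0:
  2·area = 100  (B↔C swapped to make it positive)
  edge (2, 4)→(14, 2): d=(12,-2) inclusive
  edge (14, 2)→(4, 12): d=(-10,10) inclusive
  edge (4, 12)→(2, 4): d=(-2,-8) inclusive
    (7,0)@(15, 1): e=[-10,0,110] → ·  [on edge]
    (4,1)@(9, 3): e=[2,40,58] → █
    (5,1)@(11, 3): e=[6,20,74] → █
    (6,1)@(13, 3): e=[10,0,90] → █  [on edge]
    (7,1)@(15, 3): e=[14,-20,106] → ·
    (1,2)@(3, 5): e=[14,80,6] → █
    (2,2)@(5, 5): e=[18,60,22] → █
    (3,2)@(7, 5): e=[22,40,38] → █
    (5,2)@(11, 5): e=[30,0,70] → █  [on edge]
    (6,2)@(13, 5): e=[34,-20,86] → ·
    (1,3)@(3, 7): e=[38,60,2] → █
    (4,3)@(9, 7): e=[50,0,50] → █  [on edge]
    (3,4)@(7, 9): e=[70,0,30] → █  [on edge]
    (2,5)@(5, 11): e=[90,0,10] → █  [on edge]
    (1,6)@(3, 13): e=[110,0,-10] → ·  [on edge]
  covered (15 px):
    · · · · · · · ·
    · · · · █ █ █ ·
    · █ █ █ █ █ · ·
    · █ █ █ █ · · ·
    · · █ █ · · · ·
    · · █ · · · · ·
    · · · · · · · ·
T1:
  2·area = 16  (B↔C swapped to make it positive)
  edge (0, 10)→(6, 8): d=(6,-2) inclusive
  edge (6, 8)→(14, 8): d=(8,0) inclusive
  edge (14, 8)→(0, 10): d=(-14,2) inclusive
    (7,2)@(15, 5): e=[0,-24,40] → ·  [on edge]
    (4,3)@(9, 7): e=[0,-8,24] → ·  [on edge]
    (1,4)@(3, 9): e=[0,8,8] → █  [on edge]
    (2,4)@(5, 9): e=[4,8,4] → █
    (3,4)@(7, 9): e=[8,8,0] → █  [on edge]
    (4,4)@(9, 9): e=[12,8,-4] → ·
    (1,5)@(3, 11): e=[12,24,-20] → ·
    (2,5)@(5, 11): e=[16,24,-24] → ·
    (3,5)@(7, 11): e=[20,24,-28] → ·
  covered (3 px):
    · · · · · · · ·
    · · · · · · · ·
    · · · · · · · ·
    · · · · · · · ·
    · █ █ █ · · · ·
    · · · · · · · ·
    · · · · · · · ·
T2:
  2·area = 34
  edge (0, 1)→(8, 2): d=(8,1) inclusive
  edge (8, 2)→(6, 6): d=(-2,4) inclusive
  edge (6, 6)→(0, 1): d=(-6,-5) inclusive
    (1,1)@(3, 3): e=[13,18,3] → █
    (2,1)@(5, 3): e=[11,10,13] → █
    (3,1)@(7, 3): e=[9,2,23] → █
    (4,1)@(9, 3): e=[7,-6,33] → ·
    (1,2)@(3, 5): e=[29,14,-9] → ·
    (2,2)@(5, 5): e=[27,6,1] → █
    (3,2)@(7, 5): e=[25,-2,11] → ·
    (2,3)@(5, 7): e=[43,2,-11] → ·
  covered (4 px):
    · · · · · · · ·
    · █ █ █ · · · ·
    · · █ · · · · ·
    · · · · · · · ·
    · · · · · · · ·
    · · · · · · · ·
    · · · · · · · ·

Z-buffer (winner per pixel, '.' = empty):
  . . . . . . . .
  . 2 2 2 0 0 0 .
  . 0 2 0 0 0 . .
  . 0 0 0 0 . . .
  . 1 1 1 . . . .
  . . 0 . . . . .
  . . . . . . . .

Final: 2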